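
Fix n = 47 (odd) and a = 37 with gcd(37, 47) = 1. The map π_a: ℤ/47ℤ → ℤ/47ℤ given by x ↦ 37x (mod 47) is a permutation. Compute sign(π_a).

Start at x=21: 21 → 25 → 32 → 9 → 4 → 7 → 24 → … (one orbit).
Decompose π into cycles: lengths [23, 23, 1] (3 cycles, including the fixed point 0).
47 − 3 = 44 transpositions; sign(π) = (−1)^44 = +1.
Via Zolotarev, sign(π_{37}) = (37|47) = +1.

+1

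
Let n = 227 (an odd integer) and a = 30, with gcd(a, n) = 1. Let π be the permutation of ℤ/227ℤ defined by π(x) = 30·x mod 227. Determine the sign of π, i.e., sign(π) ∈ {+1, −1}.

Trace 166: π^k(166) = [166, 213, 34, 112, 182, 12, 133] for k=0..6.
The orbit structure of x ↦ 30x mod 227: 3 orbits of sizes [113, 113, 1].
227 − 3 = 224 transpositions; sign(π) = (−1)^224 = +1.

+1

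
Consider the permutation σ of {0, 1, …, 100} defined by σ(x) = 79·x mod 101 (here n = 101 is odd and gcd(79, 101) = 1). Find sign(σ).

+1

Trace 52: π^k(52) = [52, 68, 19, 87, 5, 92, 97] for k=0..6.
The orbit structure of x ↦ 79x mod 101: 5 orbits of sizes [25, 25, 25, 25, 1].
5 cycles on 101: each ℓ→(−1)^(ℓ−1), product (−1)^96 = +1.
Check: (79/101) = +1 by Zolotarev.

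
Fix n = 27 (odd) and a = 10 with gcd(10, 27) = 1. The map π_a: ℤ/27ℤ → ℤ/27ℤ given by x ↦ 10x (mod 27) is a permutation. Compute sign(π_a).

+1

Orbit of 19 under x↦10x: [19, 1, 10]… (length divides ord_27(10)).
Decompose π into cycles: lengths [3, 3, 3, 3, 3, 3, 1, 1, 1, 1, 1, 1, 1, 1, 1] (15 cycles, including the fixed point 0).
sign(π) = (−1)^{n − #cycles} = (−1)^{27−15} = (−1)^12 = +1.
Zolotarev: (10|27) = +1, matching the cycle-count sign.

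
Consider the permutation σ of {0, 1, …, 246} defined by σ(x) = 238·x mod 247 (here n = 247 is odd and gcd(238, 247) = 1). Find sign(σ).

Start at x=192: 192 → 1 → 238 → 81 → 12 → 139 → 231 → … (one orbit).
16 cycles of lengths [18, 18, 18, 18, 18, 18, 18, 18, 18, 18, 18, 18, 18, 6, 6, 1].
Σ(ℓ_i−1) = 247−16 = 231; sign = (−1)^231 = -1.
(238|247)_J = -1 (Zolotarev's lemma cross-check).

-1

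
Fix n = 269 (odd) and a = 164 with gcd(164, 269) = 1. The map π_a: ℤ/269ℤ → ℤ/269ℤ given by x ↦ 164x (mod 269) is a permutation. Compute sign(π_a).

+1

Trace 80: π^k(80) = [80, 208, 218, 244, 204, 100, 260] for k=0..6.
π_164 has 3 disjoint cycles with lengths [134, 134, 1] on {0,…,268}.
n − c = 269 − 3 = 266; sign = (−1)^266 = +1.
Check: (164/269) = +1 by Zolotarev.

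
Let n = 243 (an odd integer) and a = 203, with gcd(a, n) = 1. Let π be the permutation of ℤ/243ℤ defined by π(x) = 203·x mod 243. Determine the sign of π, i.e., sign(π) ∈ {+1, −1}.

Start at x=167: 167 → 124 → 143 → 112 → 137 → 109 → 14 → … (one orbit).
The orbit structure of x ↦ 203x mod 243: 6 orbits of sizes [162, 54, 18, 6, 2, 1].
n − c = 243 − 6 = 237; sign = (−1)^237 = -1.
(203|243)_J = -1 (Zolotarev's lemma cross-check).

-1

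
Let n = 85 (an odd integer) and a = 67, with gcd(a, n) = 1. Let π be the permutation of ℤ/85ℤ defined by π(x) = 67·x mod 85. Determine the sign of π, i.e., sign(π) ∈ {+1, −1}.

-1

Start at x=69: 69 → 33 → 1 → 67 → 69 (one orbit).
π_67 has 26 disjoint cycles with lengths [4, 4, 4, 4, 4, 4, 4, 4, 4, 4, 4, 4, 4, 4, 4, 4, 4, 2, 2, 2, 2, 2, 2, 2, 2, 1] on {0,…,84}.
n − c = 85 − 26 = 59; sign = (−1)^59 = -1.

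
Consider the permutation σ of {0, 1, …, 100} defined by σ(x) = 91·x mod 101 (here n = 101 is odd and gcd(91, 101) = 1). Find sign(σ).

Trace 10: π^k(10) = [10, 1, 91, 100] for k=0..3.
π_91 has 26 disjoint cycles with lengths [4, 4, 4, 4, 4, 4, 4, 4, 4, 4, 4, 4, 4, 4, 4, 4, 4, 4, 4, 4, 4, 4, 4, 4, 4, 1] on {0,…,100}.
101 − 26 = 75 transpositions; sign(π) = (−1)^75 = -1.
The Jacobi symbol (91|101) = -1 (Zolotarev) agrees.

-1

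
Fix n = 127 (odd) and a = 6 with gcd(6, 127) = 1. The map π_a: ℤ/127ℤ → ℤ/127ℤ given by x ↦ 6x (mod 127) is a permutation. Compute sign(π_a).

Trace 13: π^k(13) = [13, 78, 87, 14, 84, 123, 103] for k=0..6.
2 cycles of lengths [126, 1].
127 − 2 = 125 transpositions; sign(π) = (−1)^125 = -1.
Check: (6/127) = -1 by Zolotarev.

-1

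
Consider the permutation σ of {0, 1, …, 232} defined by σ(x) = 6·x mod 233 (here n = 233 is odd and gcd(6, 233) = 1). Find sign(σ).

-1

Start at x=27: 27 → 162 → 40 → 7 → 42 → 19 → 114 → … (one orbit).
π_6 has 2 disjoint cycles with lengths [232, 1] on {0,…,232}.
n − c = 233 − 2 = 231; sign = (−1)^231 = -1.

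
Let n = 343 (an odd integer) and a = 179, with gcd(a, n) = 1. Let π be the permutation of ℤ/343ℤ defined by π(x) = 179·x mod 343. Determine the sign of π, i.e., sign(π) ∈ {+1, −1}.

Start at x=37: 37 → 106 → 109 → 303 → 43 → 151 → 275 → … (one orbit).
Decompose π into cycles: lengths [147, 147, 21, 21, 3, 3, 1] (7 cycles, including the fixed point 0).
7 cycles on 343: each ℓ→(−1)^(ℓ−1), product (−1)^336 = +1.
Check: (179/343) = +1 by Zolotarev.

+1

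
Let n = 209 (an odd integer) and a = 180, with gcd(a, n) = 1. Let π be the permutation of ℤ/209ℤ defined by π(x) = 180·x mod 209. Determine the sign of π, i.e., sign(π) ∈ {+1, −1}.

+1

Start at x=100: 100 → 26 → 82 → 130 → 201 → 23 → 169 → … (one orbit).
π_180 has 9 disjoint cycles with lengths [45, 45, 45, 45, 9, 9, 5, 5, 1] on {0,…,208}.
209 − 9 = 200 transpositions; sign(π) = (−1)^200 = +1.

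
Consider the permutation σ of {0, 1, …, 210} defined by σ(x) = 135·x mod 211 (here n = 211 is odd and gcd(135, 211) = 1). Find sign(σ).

Trace 147: π^k(147) = [147, 11, 8, 25, 210, 76, 132] for k=0..6.
The orbit structure of x ↦ 135x mod 211: 4 orbits of sizes [70, 70, 70, 1].
211 − 4 = 207 transpositions; sign(π) = (−1)^207 = -1.
The Jacobi symbol (135|211) = -1 (Zolotarev) agrees.

-1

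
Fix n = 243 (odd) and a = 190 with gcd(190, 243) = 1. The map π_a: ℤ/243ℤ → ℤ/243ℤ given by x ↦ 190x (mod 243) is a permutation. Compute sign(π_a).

Orbit of 55 under x↦190x: [55, 1, 190, 136, 82, 28, 217]… (length divides ord_243(190)).
Cycle lengths of π_190 on ℤ/243ℤ: [9, 9, 9, 9, 9, 9, 9, 9, 9, 9, 9, 9, 9, 9, 9, 9, 9, 9, 3, 3, 3, 3, 3, 3, 3, 3, 3, 3, 3, 3, 3, 3, 3, 3, 3, 3, 1, 1, 1, 1, 1, 1, 1, 1, 1, 1, 1, 1, 1, 1, 1, 1, 1, 1, 1, 1, 1, 1, 1, 1, 1, 1, 1]; 63 cycles in total.
63 cycles on 243: each ℓ→(−1)^(ℓ−1), product (−1)^180 = +1.

+1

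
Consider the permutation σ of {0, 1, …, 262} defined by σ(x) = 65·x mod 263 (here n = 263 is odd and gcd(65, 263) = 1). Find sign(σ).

Orbit of 217 under x↦65x: [217, 166, 7, 192, 119, 108, 182]… (length divides ord_263(65)).
Decompose π into cycles: lengths [262, 1] (2 cycles, including the fixed point 0).
2 cycles on 263: each ℓ→(−1)^(ℓ−1), product (−1)^261 = -1.
The Jacobi symbol (65|263) = -1 (Zolotarev) agrees.

-1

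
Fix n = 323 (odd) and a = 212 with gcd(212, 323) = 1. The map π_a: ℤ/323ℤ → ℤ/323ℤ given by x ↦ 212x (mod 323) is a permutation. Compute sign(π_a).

-1

Start at x=16: 16 → 162 → 106 → 185 → 137 → 297 → 302 → … (one orbit).
Decompose π into cycles: lengths [72, 72, 72, 72, 18, 8, 8, 1] (8 cycles, including the fixed point 0).
n − c = 323 − 8 = 315; sign = (−1)^315 = -1.
The Jacobi symbol (212|323) = -1 (Zolotarev) agrees.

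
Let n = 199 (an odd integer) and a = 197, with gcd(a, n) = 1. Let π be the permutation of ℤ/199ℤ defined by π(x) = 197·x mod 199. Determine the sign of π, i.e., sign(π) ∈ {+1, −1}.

-1

Start at x=195: 195 → 8 → 183 → 32 → 135 → 128 → 142 → … (one orbit).
π_197 has 2 disjoint cycles with lengths [198, 1] on {0,…,198}.
n − c = 199 − 2 = 197; sign = (−1)^197 = -1.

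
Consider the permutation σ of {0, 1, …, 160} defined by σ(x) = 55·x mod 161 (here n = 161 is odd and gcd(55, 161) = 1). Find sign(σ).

Trace 118: π^k(118) = [118, 50, 13, 71, 41, 1, 55] for k=0..6.
The orbit structure of x ↦ 55x mod 161: 12 orbits of sizes [22, 22, 22, 22, 22, 22, 11, 11, 2, 2, 2, 1].
sign(π) = (−1)^{n − #cycles} = (−1)^{161−12} = (−1)^149 = -1.

-1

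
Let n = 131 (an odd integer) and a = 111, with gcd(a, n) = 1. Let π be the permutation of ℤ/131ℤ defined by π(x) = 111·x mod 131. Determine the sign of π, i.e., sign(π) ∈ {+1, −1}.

Trace 48: π^k(48) = [48, 88, 74, 92, 125, 120, 89] for k=0..6.
π_111 has 2 disjoint cycles with lengths [130, 1] on {0,…,130}.
131 − 2 = 129 transpositions; sign(π) = (−1)^129 = -1.
The Jacobi symbol (111|131) = -1 (Zolotarev) agrees.

-1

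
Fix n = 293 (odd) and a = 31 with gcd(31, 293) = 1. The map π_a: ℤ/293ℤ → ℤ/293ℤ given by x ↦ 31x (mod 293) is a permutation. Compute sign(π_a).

+1

Trace 170: π^k(170) = [170, 289, 169, 258, 87, 60, 102] for k=0..6.
3 cycles of lengths [146, 146, 1].
With 3 cycles on 293 points, sign = (−1)^{293−3} = +1.
Via Zolotarev, sign(π_{31}) = (31|293) = +1.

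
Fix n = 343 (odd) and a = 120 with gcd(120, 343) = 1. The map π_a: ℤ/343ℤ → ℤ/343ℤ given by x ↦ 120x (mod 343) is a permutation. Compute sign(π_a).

+1

Trace 218: π^k(218) = [218, 92, 64, 134, 302, 225, 246] for k=0..6.
Cycle lengths of π_120 on ℤ/343ℤ: [49, 49, 49, 49, 49, 49, 7, 7, 7, 7, 7, 7, 1, 1, 1, 1, 1, 1, 1]; 19 cycles in total.
343 − 19 = 324 transpositions; sign(π) = (−1)^324 = +1.
Check: (120/343) = +1 by Zolotarev.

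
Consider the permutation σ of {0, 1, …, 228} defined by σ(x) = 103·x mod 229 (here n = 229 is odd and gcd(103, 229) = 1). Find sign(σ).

+1

Orbit of 180 under x↦103x: [180, 220, 218, 12, 91, 213, 184]… (length divides ord_229(103)).
π_103 has 3 disjoint cycles with lengths [114, 114, 1] on {0,…,228}.
n − c = 229 − 3 = 226; sign = (−1)^226 = +1.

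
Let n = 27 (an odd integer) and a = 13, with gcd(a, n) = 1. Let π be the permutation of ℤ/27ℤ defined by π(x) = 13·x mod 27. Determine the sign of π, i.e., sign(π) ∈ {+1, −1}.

+1

Orbit of 7 under x↦13x: [7, 10, 22, 16, 19, 4, 25]… (length divides ord_27(13)).
The orbit structure of x ↦ 13x mod 27: 7 orbits of sizes [9, 9, 3, 3, 1, 1, 1].
7 cycles on 27: each ℓ→(−1)^(ℓ−1), product (−1)^20 = +1.
(13|27)_J = +1 (Zolotarev's lemma cross-check).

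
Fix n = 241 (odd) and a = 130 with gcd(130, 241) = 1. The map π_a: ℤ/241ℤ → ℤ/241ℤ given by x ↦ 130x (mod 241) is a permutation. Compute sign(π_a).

Start at x=8: 8 → 76 → 240 → 111 → 211 → 197 → 64 → … (one orbit).
16 cycles of lengths [16, 16, 16, 16, 16, 16, 16, 16, 16, 16, 16, 16, 16, 16, 16, 1].
Σ(ℓ_i−1) = 241−16 = 225; sign = (−1)^225 = -1.
Via Zolotarev, sign(π_{130}) = (130|241) = -1.

-1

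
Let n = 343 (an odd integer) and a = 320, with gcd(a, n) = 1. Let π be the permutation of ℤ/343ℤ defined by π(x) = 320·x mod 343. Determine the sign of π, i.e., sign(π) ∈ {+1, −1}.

-1

Trace 173: π^k(173) = [173, 137, 279, 100, 101, 78, 264] for k=0..6.
The orbit structure of x ↦ 320x mod 343: 4 orbits of sizes [294, 42, 6, 1].
343 − 4 = 339 transpositions; sign(π) = (−1)^339 = -1.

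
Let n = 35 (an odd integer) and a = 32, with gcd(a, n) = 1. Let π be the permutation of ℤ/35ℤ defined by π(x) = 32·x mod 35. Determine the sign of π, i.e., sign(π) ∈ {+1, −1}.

-1

Trace 2: π^k(2) = [2, 29, 18, 16, 22, 4, 23] for k=0..6.
Decompose π into cycles: lengths [12, 12, 4, 3, 3, 1] (6 cycles, including the fixed point 0).
35 − 6 = 29 transpositions; sign(π) = (−1)^29 = -1.
The Jacobi symbol (32|35) = -1 (Zolotarev) agrees.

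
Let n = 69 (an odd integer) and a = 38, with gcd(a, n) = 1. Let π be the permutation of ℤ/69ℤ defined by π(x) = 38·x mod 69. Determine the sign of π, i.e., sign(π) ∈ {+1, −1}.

Start at x=52: 52 → 44 → 16 → 56 → 58 → 65 → 55 → … (one orbit).
Cycle type of π: 22×3 + 2 + 1; total 5 cycles.
Σ(ℓ_i−1) = 69−5 = 64; sign = (−1)^64 = +1.

+1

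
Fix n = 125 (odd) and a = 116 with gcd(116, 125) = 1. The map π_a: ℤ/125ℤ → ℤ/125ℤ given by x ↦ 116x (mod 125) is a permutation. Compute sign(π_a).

Start at x=101: 101 → 91 → 56 → 121 → 36 → 51 → 41 → … (one orbit).
13 cycles of lengths [25, 25, 25, 25, 5, 5, 5, 5, 1, 1, 1, 1, 1].
With 13 cycles on 125 points, sign = (−1)^{125−13} = +1.
Check: (116/125) = +1 by Zolotarev.

+1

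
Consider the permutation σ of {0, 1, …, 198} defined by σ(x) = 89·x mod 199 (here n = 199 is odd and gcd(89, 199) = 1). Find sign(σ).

+1

Orbit of 157 under x↦89x: [157, 43, 46, 114, 196, 131, 117]… (length divides ord_199(89)).
3 cycles of lengths [99, 99, 1].
Σ(ℓ_i−1) = 199−3 = 196; sign = (−1)^196 = +1.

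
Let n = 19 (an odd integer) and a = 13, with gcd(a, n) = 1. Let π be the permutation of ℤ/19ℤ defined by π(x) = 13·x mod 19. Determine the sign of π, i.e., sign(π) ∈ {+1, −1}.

-1

Trace 13: π^k(13) = [13, 17, 12, 4, 14, 11, 10] for k=0..6.
Decompose π into cycles: lengths [18, 1] (2 cycles, including the fixed point 0).
With 2 cycles on 19 points, sign = (−1)^{19−2} = -1.
The Jacobi symbol (13|19) = -1 (Zolotarev) agrees.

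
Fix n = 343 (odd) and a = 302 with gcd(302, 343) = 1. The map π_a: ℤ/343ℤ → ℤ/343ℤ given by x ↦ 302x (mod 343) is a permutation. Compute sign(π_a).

Trace 162: π^k(162) = [162, 218, 323, 134, 337, 246, 204] for k=0..6.
Cycle lengths of π_302 on ℤ/343ℤ: [49, 49, 49, 49, 49, 49, 7, 7, 7, 7, 7, 7, 1, 1, 1, 1, 1, 1, 1]; 19 cycles in total.
343 − 19 = 324 transpositions; sign(π) = (−1)^324 = +1.
Check: (302/343) = +1 by Zolotarev.

+1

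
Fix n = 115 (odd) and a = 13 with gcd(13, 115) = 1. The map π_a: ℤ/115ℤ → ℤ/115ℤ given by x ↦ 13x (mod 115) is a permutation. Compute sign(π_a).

Start at x=9: 9 → 2 → 26 → 108 → 24 → 82 → 31 → … (one orbit).
Cycle lengths of π_13 on ℤ/115ℤ: [44, 44, 11, 11, 4, 1]; 6 cycles in total.
6 cycles on 115: each ℓ→(−1)^(ℓ−1), product (−1)^109 = -1.
Via Zolotarev, sign(π_{13}) = (13|115) = -1.

-1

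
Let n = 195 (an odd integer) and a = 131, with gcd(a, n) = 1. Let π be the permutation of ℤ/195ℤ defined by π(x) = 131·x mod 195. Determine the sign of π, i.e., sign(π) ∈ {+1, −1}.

Trace 1: π^k(1) = [1, 131] for k=0..1.
The orbit structure of x ↦ 131x mod 195: 130 orbits of sizes [2, 2, 2, 2, 2, 2, 2, 2, 2, 2, 2, 2, 2, 2, 2, 2, 2, 2, 2, 2, 2, 2, 2, 2, 2, 2, 2, 2, 2, 2, 2, 2, 2, 2, 2, 2, 2, 2, 2, 2, 2, 2, 2, 2, 2, 2, 2, 2, 2, 2, 2, 2, 2, 2, 2, 2, 2, 2, 2, 2, 2, 2, 2, 2, 2, 1, 1, 1, 1, 1, 1, 1, 1, 1, 1, 1, 1, 1, 1, 1, 1, 1, 1, 1, 1, 1, 1, 1, 1, 1, 1, 1, 1, 1, 1, 1, 1, 1, 1, 1, 1, 1, 1, 1, 1, 1, 1, 1, 1, 1, 1, 1, 1, 1, 1, 1, 1, 1, 1, 1, 1, 1, 1, 1, 1, 1, 1, 1, 1, 1].
130 cycles on 195: each ℓ→(−1)^(ℓ−1), product (−1)^65 = -1.

-1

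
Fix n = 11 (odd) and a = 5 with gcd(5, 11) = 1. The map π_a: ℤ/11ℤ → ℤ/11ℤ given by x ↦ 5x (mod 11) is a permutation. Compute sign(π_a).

+1

Start at x=9: 9 → 1 → 5 → 3 → 4 → 9 (one orbit).
The orbit structure of x ↦ 5x mod 11: 3 orbits of sizes [5, 5, 1].
sign(π) = (−1)^{n − #cycles} = (−1)^{11−3} = (−1)^8 = +1.
(5|11)_J = +1 (Zolotarev's lemma cross-check).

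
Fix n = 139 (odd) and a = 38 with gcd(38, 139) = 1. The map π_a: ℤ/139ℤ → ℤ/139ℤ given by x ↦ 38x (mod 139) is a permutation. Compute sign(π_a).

+1

Start at x=77: 77 → 7 → 127 → 100 → 47 → 118 → 36 → … (one orbit).
Decompose π into cycles: lengths [69, 69, 1] (3 cycles, including the fixed point 0).
Σ(ℓ_i−1) = 139−3 = 136; sign = (−1)^136 = +1.
Zolotarev: (38|139) = +1, matching the cycle-count sign.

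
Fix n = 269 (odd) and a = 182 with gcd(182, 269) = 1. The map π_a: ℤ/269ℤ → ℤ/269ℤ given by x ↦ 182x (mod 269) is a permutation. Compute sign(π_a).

+1

Trace 220: π^k(220) = [220, 228, 70, 97, 169, 92, 66] for k=0..6.
The orbit structure of x ↦ 182x mod 269: 3 orbits of sizes [134, 134, 1].
sign(π) = (−1)^{n − #cycles} = (−1)^{269−3} = (−1)^266 = +1.
Check: (182/269) = +1 by Zolotarev.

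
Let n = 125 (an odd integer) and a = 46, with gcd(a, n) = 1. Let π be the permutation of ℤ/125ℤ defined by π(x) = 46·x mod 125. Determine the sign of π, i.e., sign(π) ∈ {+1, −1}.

+1

Start at x=61: 61 → 56 → 76 → 121 → 66 → 36 → 31 → … (one orbit).
13 cycles of lengths [25, 25, 25, 25, 5, 5, 5, 5, 1, 1, 1, 1, 1].
13 cycles on 125: each ℓ→(−1)^(ℓ−1), product (−1)^112 = +1.
Via Zolotarev, sign(π_{46}) = (46|125) = +1.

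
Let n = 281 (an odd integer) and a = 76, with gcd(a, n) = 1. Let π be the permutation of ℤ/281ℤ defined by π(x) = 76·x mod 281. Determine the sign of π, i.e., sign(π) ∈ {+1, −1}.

-1

Trace 98: π^k(98) = [98, 142, 114, 234, 81, 255, 272] for k=0..6.
Cycle type of π: 280 + 1; total 2 cycles.
n − c = 281 − 2 = 279; sign = (−1)^279 = -1.
Via Zolotarev, sign(π_{76}) = (76|281) = -1.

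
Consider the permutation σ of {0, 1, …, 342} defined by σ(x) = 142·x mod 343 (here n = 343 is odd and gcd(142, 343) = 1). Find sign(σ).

+1

Start at x=177: 177 → 95 → 113 → 268 → 326 → 330 → 212 → … (one orbit).
Cycle lengths of π_142 on ℤ/343ℤ: [147, 147, 21, 21, 3, 3, 1]; 7 cycles in total.
7 cycles on 343: each ℓ→(−1)^(ℓ−1), product (−1)^336 = +1.
Via Zolotarev, sign(π_{142}) = (142|343) = +1.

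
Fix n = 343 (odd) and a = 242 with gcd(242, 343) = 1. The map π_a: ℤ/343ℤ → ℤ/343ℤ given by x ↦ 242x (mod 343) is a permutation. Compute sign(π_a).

Trace 32: π^k(32) = [32, 198, 239, 214, 338, 162, 102] for k=0..6.
Cycle type of π: 147×2 + 21×2 + 3×2 + 1; total 7 cycles.
7 cycles on 343: each ℓ→(−1)^(ℓ−1), product (−1)^336 = +1.
(242|343)_J = +1 (Zolotarev's lemma cross-check).

+1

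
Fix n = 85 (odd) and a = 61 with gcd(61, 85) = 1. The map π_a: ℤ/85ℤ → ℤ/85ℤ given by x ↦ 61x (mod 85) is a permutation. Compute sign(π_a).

Orbit of 6 under x↦61x: [6, 26, 56, 16, 41, 36, 71]… (length divides ord_85(61)).
π_61 has 10 disjoint cycles with lengths [16, 16, 16, 16, 16, 1, 1, 1, 1, 1] on {0,…,84}.
85 − 10 = 75 transpositions; sign(π) = (−1)^75 = -1.

-1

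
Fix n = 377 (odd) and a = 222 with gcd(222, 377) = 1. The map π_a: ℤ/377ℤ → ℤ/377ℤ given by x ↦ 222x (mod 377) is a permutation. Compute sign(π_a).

-1

Trace 40: π^k(40) = [40, 209, 27, 339, 235, 144, 300] for k=0..6.
The orbit structure of x ↦ 222x mod 377: 26 orbits of sizes [28, 28, 28, 28, 28, 28, 28, 28, 28, 28, 28, 28, 28, 1, 1, 1, 1, 1, 1, 1, 1, 1, 1, 1, 1, 1].
n − c = 377 − 26 = 351; sign = (−1)^351 = -1.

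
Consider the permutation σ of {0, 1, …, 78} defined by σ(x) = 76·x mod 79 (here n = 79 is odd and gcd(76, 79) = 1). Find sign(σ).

Orbit of 40 under x↦76x: [40, 38, 44, 26, 1, 76, 9]… (length divides ord_79(76)).
π_76 has 3 disjoint cycles with lengths [39, 39, 1] on {0,…,78}.
3 cycles on 79: each ℓ→(−1)^(ℓ−1), product (−1)^76 = +1.
The Jacobi symbol (76|79) = +1 (Zolotarev) agrees.

+1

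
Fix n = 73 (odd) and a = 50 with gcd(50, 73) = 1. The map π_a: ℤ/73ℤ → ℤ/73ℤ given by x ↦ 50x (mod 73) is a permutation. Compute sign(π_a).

+1

Trace 23: π^k(23) = [23, 55, 49, 41, 6, 8, 35] for k=0..6.
Cycle type of π: 36×2 + 1; total 3 cycles.
n − c = 73 − 3 = 70; sign = (−1)^70 = +1.
The Jacobi symbol (50|73) = +1 (Zolotarev) agrees.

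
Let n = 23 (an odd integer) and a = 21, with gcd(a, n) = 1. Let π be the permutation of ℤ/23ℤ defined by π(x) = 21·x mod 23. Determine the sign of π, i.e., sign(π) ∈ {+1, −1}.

Start at x=9: 9 → 5 → 13 → 20 → 6 → 11 → 1 → … (one orbit).
Cycle type of π: 22 + 1; total 2 cycles.
n − c = 23 − 2 = 21; sign = (−1)^21 = -1.

-1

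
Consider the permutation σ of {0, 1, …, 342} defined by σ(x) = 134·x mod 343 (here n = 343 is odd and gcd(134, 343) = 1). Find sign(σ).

+1

Start at x=78: 78 → 162 → 99 → 232 → 218 → 57 → 92 → … (one orbit).
Cycle lengths of π_134 on ℤ/343ℤ: [49, 49, 49, 49, 49, 49, 7, 7, 7, 7, 7, 7, 1, 1, 1, 1, 1, 1, 1]; 19 cycles in total.
n − c = 343 − 19 = 324; sign = (−1)^324 = +1.
The Jacobi symbol (134|343) = +1 (Zolotarev) agrees.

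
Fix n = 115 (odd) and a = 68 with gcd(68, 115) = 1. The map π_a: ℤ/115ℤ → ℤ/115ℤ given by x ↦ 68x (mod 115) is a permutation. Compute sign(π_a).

+1

Start at x=1: 1 → 68 → 24 → 22 → 1 (one orbit).
π_68 has 35 disjoint cycles with lengths [4, 4, 4, 4, 4, 4, 4, 4, 4, 4, 4, 4, 4, 4, 4, 4, 4, 4, 4, 4, 4, 4, 4, 2, 2, 2, 2, 2, 2, 2, 2, 2, 2, 2, 1] on {0,…,114}.
115 − 35 = 80 transpositions; sign(π) = (−1)^80 = +1.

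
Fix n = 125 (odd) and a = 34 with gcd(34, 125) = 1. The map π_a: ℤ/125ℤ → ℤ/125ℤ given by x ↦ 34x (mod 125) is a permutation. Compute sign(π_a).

+1

Start at x=91: 91 → 94 → 71 → 39 → 76 → 84 → 106 → … (one orbit).
Decompose π into cycles: lengths [50, 50, 10, 10, 2, 2, 1] (7 cycles, including the fixed point 0).
Σ(ℓ_i−1) = 125−7 = 118; sign = (−1)^118 = +1.
(34|125)_J = +1 (Zolotarev's lemma cross-check).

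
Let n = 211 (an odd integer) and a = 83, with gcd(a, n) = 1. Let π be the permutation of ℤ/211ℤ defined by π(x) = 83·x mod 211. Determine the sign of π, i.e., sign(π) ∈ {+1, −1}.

Trace 134: π^k(134) = [134, 150, 1, 83, 137, 188, 201] for k=0..6.
π_83 has 15 disjoint cycles with lengths [15, 15, 15, 15, 15, 15, 15, 15, 15, 15, 15, 15, 15, 15, 1] on {0,…,210}.
n − c = 211 − 15 = 196; sign = (−1)^196 = +1.
The Jacobi symbol (83|211) = +1 (Zolotarev) agrees.

+1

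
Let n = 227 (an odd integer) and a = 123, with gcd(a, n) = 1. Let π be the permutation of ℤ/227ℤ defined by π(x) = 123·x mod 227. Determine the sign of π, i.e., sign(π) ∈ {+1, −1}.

Orbit of 45 under x↦123x: [45, 87, 32, 77, 164, 196, 46]… (length divides ord_227(123)).
2 cycles of lengths [226, 1].
sign(π) = (−1)^{n − #cycles} = (−1)^{227−2} = (−1)^225 = -1.

-1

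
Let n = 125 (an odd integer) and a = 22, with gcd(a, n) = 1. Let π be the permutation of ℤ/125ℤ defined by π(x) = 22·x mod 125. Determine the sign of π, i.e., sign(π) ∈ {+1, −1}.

-1

Orbit of 106 under x↦22x: [106, 82, 54, 63, 11, 117, 74]… (length divides ord_125(22)).
4 cycles of lengths [100, 20, 4, 1].
sign(π) = (−1)^{n − #cycles} = (−1)^{125−4} = (−1)^121 = -1.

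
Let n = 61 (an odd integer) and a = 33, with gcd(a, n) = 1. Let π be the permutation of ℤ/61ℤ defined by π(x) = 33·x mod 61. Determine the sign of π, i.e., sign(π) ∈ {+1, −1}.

-1

Orbit of 11 under x↦33x: [11, 58, 23, 27, 37, 1, 33]… (length divides ord_61(33)).
4 cycles of lengths [20, 20, 20, 1].
With 4 cycles on 61 points, sign = (−1)^{61−4} = -1.
Via Zolotarev, sign(π_{33}) = (33|61) = -1.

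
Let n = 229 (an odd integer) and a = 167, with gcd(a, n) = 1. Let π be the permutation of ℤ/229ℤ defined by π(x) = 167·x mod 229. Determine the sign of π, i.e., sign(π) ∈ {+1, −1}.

+1

Trace 167: π^k(167) = [167, 180, 61, 111, 217, 57, 130] for k=0..6.
Cycle type of π: 57×4 + 1; total 5 cycles.
5 cycles on 229: each ℓ→(−1)^(ℓ−1), product (−1)^224 = +1.
(167|229)_J = +1 (Zolotarev's lemma cross-check).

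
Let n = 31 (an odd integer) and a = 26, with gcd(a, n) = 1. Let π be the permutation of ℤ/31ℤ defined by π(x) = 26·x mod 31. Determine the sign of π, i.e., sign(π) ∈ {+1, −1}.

-1

Start at x=30: 30 → 5 → 6 → 1 → 26 → 25 → 30 (one orbit).
Decompose π into cycles: lengths [6, 6, 6, 6, 6, 1] (6 cycles, including the fixed point 0).
With 6 cycles on 31 points, sign = (−1)^{31−6} = -1.
Zolotarev: (26|31) = -1, matching the cycle-count sign.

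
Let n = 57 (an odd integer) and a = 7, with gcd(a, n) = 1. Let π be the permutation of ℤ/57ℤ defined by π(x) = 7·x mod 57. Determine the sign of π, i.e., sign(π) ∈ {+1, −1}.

Trace 49: π^k(49) = [49, 1, 7] for k=0..2.
Cycle lengths of π_7 on ℤ/57ℤ: [3, 3, 3, 3, 3, 3, 3, 3, 3, 3, 3, 3, 3, 3, 3, 3, 3, 3, 1, 1, 1]; 21 cycles in total.
21 cycles on 57: each ℓ→(−1)^(ℓ−1), product (−1)^36 = +1.
Zolotarev: (7|57) = +1, matching the cycle-count sign.

+1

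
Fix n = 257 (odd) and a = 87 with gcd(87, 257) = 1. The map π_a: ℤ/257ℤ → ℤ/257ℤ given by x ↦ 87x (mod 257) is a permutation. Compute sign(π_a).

-1

Start at x=158: 158 → 125 → 81 → 108 → 144 → 192 → 256 → … (one orbit).
2 cycles of lengths [256, 1].
Σ(ℓ_i−1) = 257−2 = 255; sign = (−1)^255 = -1.
The Jacobi symbol (87|257) = -1 (Zolotarev) agrees.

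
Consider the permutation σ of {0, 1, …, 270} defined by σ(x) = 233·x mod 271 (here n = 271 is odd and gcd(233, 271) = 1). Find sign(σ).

+1

Trace 200: π^k(200) = [200, 259, 185, 16, 205, 69, 88] for k=0..6.
Cycle lengths of π_233 on ℤ/271ℤ: [135, 135, 1]; 3 cycles in total.
3 cycles on 271: each ℓ→(−1)^(ℓ−1), product (−1)^268 = +1.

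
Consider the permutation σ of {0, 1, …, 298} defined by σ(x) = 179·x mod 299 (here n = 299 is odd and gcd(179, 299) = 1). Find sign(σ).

Trace 49: π^k(49) = [49, 100, 259, 16, 173, 170, 231] for k=0..6.
Cycle lengths of π_179 on ℤ/299ℤ: [66, 66, 66, 66, 11, 11, 6, 6, 1]; 9 cycles in total.
299 − 9 = 290 transpositions; sign(π) = (−1)^290 = +1.

+1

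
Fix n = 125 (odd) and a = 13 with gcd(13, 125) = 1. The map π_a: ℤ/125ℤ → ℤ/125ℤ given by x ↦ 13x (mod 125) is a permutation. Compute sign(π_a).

Orbit of 7 under x↦13x: [7, 91, 58, 4, 52, 51, 38]… (length divides ord_125(13)).
Cycle type of π: 100 + 20 + 4 + 1; total 4 cycles.
With 4 cycles on 125 points, sign = (−1)^{125−4} = -1.
Check: (13/125) = -1 by Zolotarev.

-1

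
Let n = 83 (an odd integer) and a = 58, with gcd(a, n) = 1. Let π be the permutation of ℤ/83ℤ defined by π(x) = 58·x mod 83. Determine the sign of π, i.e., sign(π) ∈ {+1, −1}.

Trace 26: π^k(26) = [26, 14, 65, 35, 38, 46, 12] for k=0..6.
The orbit structure of x ↦ 58x mod 83: 2 orbits of sizes [82, 1].
n − c = 83 − 2 = 81; sign = (−1)^81 = -1.
Check: (58/83) = -1 by Zolotarev.

-1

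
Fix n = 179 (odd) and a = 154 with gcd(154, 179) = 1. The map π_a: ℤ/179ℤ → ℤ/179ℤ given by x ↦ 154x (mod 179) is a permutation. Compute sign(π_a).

Orbit of 115 under x↦154x: [115, 168, 96, 106, 35, 20, 37]… (length divides ord_179(154)).
Cycle type of π: 178 + 1; total 2 cycles.
sign(π) = (−1)^{n − #cycles} = (−1)^{179−2} = (−1)^177 = -1.

-1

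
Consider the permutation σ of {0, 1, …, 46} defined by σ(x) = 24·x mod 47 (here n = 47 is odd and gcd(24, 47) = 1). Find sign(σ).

+1

Orbit of 4 under x↦24x: [4, 2, 1, 24, 12, 6, 3]… (length divides ord_47(24)).
π_24 has 3 disjoint cycles with lengths [23, 23, 1] on {0,…,46}.
With 3 cycles on 47 points, sign = (−1)^{47−3} = +1.
(24|47)_J = +1 (Zolotarev's lemma cross-check).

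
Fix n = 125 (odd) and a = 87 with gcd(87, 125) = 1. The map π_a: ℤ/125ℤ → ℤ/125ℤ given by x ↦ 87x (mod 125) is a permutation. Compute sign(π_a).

Orbit of 72 under x↦87x: [72, 14, 93, 91, 42, 29, 23]… (length divides ord_125(87)).
π_87 has 4 disjoint cycles with lengths [100, 20, 4, 1] on {0,…,124}.
sign(π) = (−1)^{n − #cycles} = (−1)^{125−4} = (−1)^121 = -1.
(87|125)_J = -1 (Zolotarev's lemma cross-check).

-1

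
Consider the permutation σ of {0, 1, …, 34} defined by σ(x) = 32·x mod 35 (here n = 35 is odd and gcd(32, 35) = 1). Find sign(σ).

Trace 11: π^k(11) = [11, 2, 29, 18, 16, 22, 4] for k=0..6.
Cycle type of π: 12×2 + 4 + 3×2 + 1; total 6 cycles.
35 − 6 = 29 transpositions; sign(π) = (−1)^29 = -1.

-1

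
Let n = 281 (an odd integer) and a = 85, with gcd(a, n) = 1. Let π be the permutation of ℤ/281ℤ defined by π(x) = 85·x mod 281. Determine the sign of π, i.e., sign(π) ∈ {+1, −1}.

+1

Trace 256: π^k(256) = [256, 123, 58, 153, 79, 252, 64] for k=0..6.
The orbit structure of x ↦ 85x mod 281: 9 orbits of sizes [35, 35, 35, 35, 35, 35, 35, 35, 1].
9 cycles on 281: each ℓ→(−1)^(ℓ−1), product (−1)^272 = +1.
The Jacobi symbol (85|281) = +1 (Zolotarev) agrees.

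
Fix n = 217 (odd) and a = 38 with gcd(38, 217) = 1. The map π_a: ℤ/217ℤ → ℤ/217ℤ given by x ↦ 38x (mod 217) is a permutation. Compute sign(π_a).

-1

Orbit of 87 under x↦38x: [87, 51, 202, 81, 40, 1, 38]… (length divides ord_217(38)).
Decompose π into cycles: lengths [30, 30, 30, 30, 30, 30, 15, 15, 6, 1] (10 cycles, including the fixed point 0).
10 cycles on 217: each ℓ→(−1)^(ℓ−1), product (−1)^207 = -1.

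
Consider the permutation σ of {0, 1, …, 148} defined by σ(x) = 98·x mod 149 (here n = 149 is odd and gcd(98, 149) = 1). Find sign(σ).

-1

Orbit of 136 under x↦98x: [136, 67, 10, 86, 84, 37, 50]… (length divides ord_149(98)).
Decompose π into cycles: lengths [148, 1] (2 cycles, including the fixed point 0).
With 2 cycles on 149 points, sign = (−1)^{149−2} = -1.
(98|149)_J = -1 (Zolotarev's lemma cross-check).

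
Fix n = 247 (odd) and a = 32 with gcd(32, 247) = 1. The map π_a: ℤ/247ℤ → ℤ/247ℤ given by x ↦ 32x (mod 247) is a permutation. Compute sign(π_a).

+1

Start at x=72: 72 → 81 → 122 → 199 → 193 → 1 → 32 → … (one orbit).
9 cycles of lengths [36, 36, 36, 36, 36, 36, 18, 12, 1].
With 9 cycles on 247 points, sign = (−1)^{247−9} = +1.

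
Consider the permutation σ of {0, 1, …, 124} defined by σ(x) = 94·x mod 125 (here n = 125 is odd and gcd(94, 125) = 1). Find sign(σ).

+1

Orbit of 59 under x↦94x: [59, 46, 74, 81, 114, 91, 54]… (length divides ord_125(94)).
Cycle type of π: 50×2 + 10×2 + 2×2 + 1; total 7 cycles.
sign(π) = (−1)^{n − #cycles} = (−1)^{125−7} = (−1)^118 = +1.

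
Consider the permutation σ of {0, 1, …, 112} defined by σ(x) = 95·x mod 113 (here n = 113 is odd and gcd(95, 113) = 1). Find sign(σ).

+1

Trace 98: π^k(98) = [98, 44, 112, 18, 15, 69, 1] for k=0..6.
π_95 has 15 disjoint cycles with lengths [8, 8, 8, 8, 8, 8, 8, 8, 8, 8, 8, 8, 8, 8, 1] on {0,…,112}.
15 cycles on 113: each ℓ→(−1)^(ℓ−1), product (−1)^98 = +1.
(95|113)_J = +1 (Zolotarev's lemma cross-check).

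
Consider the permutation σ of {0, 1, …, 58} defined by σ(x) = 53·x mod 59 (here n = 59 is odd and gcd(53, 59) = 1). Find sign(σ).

Trace 20: π^k(20) = [20, 57, 12, 46, 19, 4, 35] for k=0..6.
Cycle lengths of π_53 on ℤ/59ℤ: [29, 29, 1]; 3 cycles in total.
sign(π) = (−1)^{n − #cycles} = (−1)^{59−3} = (−1)^56 = +1.
Check: (53/59) = +1 by Zolotarev.

+1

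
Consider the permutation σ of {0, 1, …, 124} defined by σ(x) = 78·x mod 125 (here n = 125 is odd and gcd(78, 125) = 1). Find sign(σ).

Trace 54: π^k(54) = [54, 87, 36, 58, 24, 122, 16] for k=0..6.
π_78 has 4 disjoint cycles with lengths [100, 20, 4, 1] on {0,…,124}.
sign(π) = (−1)^{n − #cycles} = (−1)^{125−4} = (−1)^121 = -1.
The Jacobi symbol (78|125) = -1 (Zolotarev) agrees.

-1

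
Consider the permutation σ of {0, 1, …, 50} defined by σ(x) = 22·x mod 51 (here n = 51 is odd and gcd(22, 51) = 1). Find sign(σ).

-1

Trace 43: π^k(43) = [43, 28, 4, 37, 49, 7, 1] for k=0..6.
Cycle type of π: 16×3 + 1×3; total 6 cycles.
51 − 6 = 45 transpositions; sign(π) = (−1)^45 = -1.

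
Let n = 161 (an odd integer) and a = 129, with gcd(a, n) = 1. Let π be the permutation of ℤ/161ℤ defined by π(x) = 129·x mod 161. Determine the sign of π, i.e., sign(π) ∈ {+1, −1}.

+1

Start at x=16: 16 → 132 → 123 → 89 → 50 → 10 → 2 → … (one orbit).
π_129 has 5 disjoint cycles with lengths [66, 66, 22, 6, 1] on {0,…,160}.
With 5 cycles on 161 points, sign = (−1)^{161−5} = +1.
(129|161)_J = +1 (Zolotarev's lemma cross-check).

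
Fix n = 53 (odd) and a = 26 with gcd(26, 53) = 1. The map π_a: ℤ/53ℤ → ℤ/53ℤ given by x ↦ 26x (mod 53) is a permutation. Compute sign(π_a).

-1

Orbit of 3 under x↦26x: [3, 25, 14, 46, 30, 38, 34]… (length divides ord_53(26)).
Cycle lengths of π_26 on ℤ/53ℤ: [52, 1]; 2 cycles in total.
sign(π) = (−1)^{n − #cycles} = (−1)^{53−2} = (−1)^51 = -1.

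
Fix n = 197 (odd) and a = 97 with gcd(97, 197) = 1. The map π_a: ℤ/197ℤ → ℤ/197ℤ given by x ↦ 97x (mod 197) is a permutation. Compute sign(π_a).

Orbit of 109 under x↦97x: [109, 132, 196, 100, 47, 28, 155]… (length divides ord_197(97)).
The orbit structure of x ↦ 97x mod 197: 3 orbits of sizes [98, 98, 1].
n − c = 197 − 3 = 194; sign = (−1)^194 = +1.
Check: (97/197) = +1 by Zolotarev.

+1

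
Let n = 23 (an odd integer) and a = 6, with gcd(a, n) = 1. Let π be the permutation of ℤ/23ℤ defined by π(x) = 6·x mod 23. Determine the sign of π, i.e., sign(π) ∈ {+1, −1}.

Start at x=2: 2 → 12 → 3 → 18 → 16 → 4 → 1 → … (one orbit).
The orbit structure of x ↦ 6x mod 23: 3 orbits of sizes [11, 11, 1].
3 cycles on 23: each ℓ→(−1)^(ℓ−1), product (−1)^20 = +1.
(6|23)_J = +1 (Zolotarev's lemma cross-check).

+1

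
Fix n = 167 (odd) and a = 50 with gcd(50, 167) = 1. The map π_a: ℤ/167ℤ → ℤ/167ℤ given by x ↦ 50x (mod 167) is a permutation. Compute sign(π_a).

+1

Start at x=141: 141 → 36 → 130 → 154 → 18 → 65 → 77 → … (one orbit).
3 cycles of lengths [83, 83, 1].
n − c = 167 − 3 = 164; sign = (−1)^164 = +1.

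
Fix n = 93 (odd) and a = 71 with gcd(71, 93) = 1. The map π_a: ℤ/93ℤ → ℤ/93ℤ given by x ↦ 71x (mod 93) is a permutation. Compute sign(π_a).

Trace 50: π^k(50) = [50, 16, 20, 25, 8, 10, 59] for k=0..6.
Decompose π into cycles: lengths [30, 30, 15, 15, 2, 1] (6 cycles, including the fixed point 0).
93 − 6 = 87 transpositions; sign(π) = (−1)^87 = -1.

-1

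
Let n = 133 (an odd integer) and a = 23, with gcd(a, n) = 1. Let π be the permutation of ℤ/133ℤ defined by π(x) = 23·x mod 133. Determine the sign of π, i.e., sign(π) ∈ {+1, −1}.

Orbit of 74 under x↦23x: [74, 106, 44, 81, 1, 23, 130]… (length divides ord_133(23)).
The orbit structure of x ↦ 23x mod 133: 17 orbits of sizes [9, 9, 9, 9, 9, 9, 9, 9, 9, 9, 9, 9, 9, 9, 3, 3, 1].
With 17 cycles on 133 points, sign = (−1)^{133−17} = +1.

+1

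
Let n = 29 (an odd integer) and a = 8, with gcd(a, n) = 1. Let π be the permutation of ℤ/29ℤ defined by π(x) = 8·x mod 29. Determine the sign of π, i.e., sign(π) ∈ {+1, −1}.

Trace 22: π^k(22) = [22, 2, 16, 12, 9, 14, 25] for k=0..6.
The orbit structure of x ↦ 8x mod 29: 2 orbits of sizes [28, 1].
29 − 2 = 27 transpositions; sign(π) = (−1)^27 = -1.
Via Zolotarev, sign(π_{8}) = (8|29) = -1.

-1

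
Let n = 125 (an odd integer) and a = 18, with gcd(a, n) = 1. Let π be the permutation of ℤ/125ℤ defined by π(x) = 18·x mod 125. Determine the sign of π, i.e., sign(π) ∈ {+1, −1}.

Trace 43: π^k(43) = [43, 24, 57, 26, 93, 49, 7] for k=0..6.
The orbit structure of x ↦ 18x mod 125: 12 orbits of sizes [20, 20, 20, 20, 20, 4, 4, 4, 4, 4, 4, 1].
12 cycles on 125: each ℓ→(−1)^(ℓ−1), product (−1)^113 = -1.

-1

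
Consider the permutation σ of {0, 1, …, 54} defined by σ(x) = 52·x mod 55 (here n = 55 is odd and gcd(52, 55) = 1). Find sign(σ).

+1

Trace 32: π^k(32) = [32, 14, 13, 16, 7, 34, 8] for k=0..6.
Decompose π into cycles: lengths [20, 20, 10, 4, 1] (5 cycles, including the fixed point 0).
55 − 5 = 50 transpositions; sign(π) = (−1)^50 = +1.
Check: (52/55) = +1 by Zolotarev.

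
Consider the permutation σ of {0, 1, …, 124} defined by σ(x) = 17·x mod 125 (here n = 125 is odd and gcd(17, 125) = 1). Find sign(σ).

-1

Orbit of 53 under x↦17x: [53, 26, 67, 14, 113, 46, 32]… (length divides ord_125(17)).
4 cycles of lengths [100, 20, 4, 1].
125 − 4 = 121 transpositions; sign(π) = (−1)^121 = -1.
Via Zolotarev, sign(π_{17}) = (17|125) = -1.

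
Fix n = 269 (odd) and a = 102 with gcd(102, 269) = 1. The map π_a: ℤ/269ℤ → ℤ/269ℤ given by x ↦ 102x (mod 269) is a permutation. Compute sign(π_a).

Start at x=75: 75 → 118 → 200 → 225 → 85 → 62 → 137 → … (one orbit).
Cycle lengths of π_102 on ℤ/269ℤ: [268, 1]; 2 cycles in total.
Σ(ℓ_i−1) = 269−2 = 267; sign = (−1)^267 = -1.
Zolotarev: (102|269) = -1, matching the cycle-count sign.

-1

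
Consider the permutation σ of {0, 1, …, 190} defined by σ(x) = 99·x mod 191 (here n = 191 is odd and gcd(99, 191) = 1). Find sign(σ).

Orbit of 27 under x↦99x: [27, 190, 92, 131, 172, 29, 6]… (length divides ord_191(99)).
Decompose π into cycles: lengths [190, 1] (2 cycles, including the fixed point 0).
Σ(ℓ_i−1) = 191−2 = 189; sign = (−1)^189 = -1.

-1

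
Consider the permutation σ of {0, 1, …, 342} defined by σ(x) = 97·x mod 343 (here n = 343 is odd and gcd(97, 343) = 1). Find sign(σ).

Orbit of 293 under x↦97x: [293, 295, 146, 99, 342, 246, 195]… (length divides ord_343(97)).
The orbit structure of x ↦ 97x mod 343: 46 orbits of sizes [14, 14, 14, 14, 14, 14, 14, 14, 14, 14, 14, 14, 14, 14, 14, 14, 14, 14, 14, 14, 14, 2, 2, 2, 2, 2, 2, 2, 2, 2, 2, 2, 2, 2, 2, 2, 2, 2, 2, 2, 2, 2, 2, 2, 2, 1].
46 cycles on 343: each ℓ→(−1)^(ℓ−1), product (−1)^297 = -1.
Zolotarev: (97|343) = -1, matching the cycle-count sign.

-1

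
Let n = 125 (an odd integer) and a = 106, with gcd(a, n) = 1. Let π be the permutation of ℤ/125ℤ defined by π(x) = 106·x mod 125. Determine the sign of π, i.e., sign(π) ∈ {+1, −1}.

Orbit of 26 under x↦106x: [26, 6, 11, 41, 96, 51, 31]… (length divides ord_125(106)).
The orbit structure of x ↦ 106x mod 125: 13 orbits of sizes [25, 25, 25, 25, 5, 5, 5, 5, 1, 1, 1, 1, 1].
sign(π) = (−1)^{n − #cycles} = (−1)^{125−13} = (−1)^112 = +1.
Zolotarev: (106|125) = +1, matching the cycle-count sign.

+1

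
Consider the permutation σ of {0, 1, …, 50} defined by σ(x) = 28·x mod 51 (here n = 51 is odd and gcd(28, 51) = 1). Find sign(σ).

Trace 4: π^k(4) = [4, 10, 25, 37, 16, 40, 49] for k=0..6.
6 cycles of lengths [16, 16, 16, 1, 1, 1].
n − c = 51 − 6 = 45; sign = (−1)^45 = -1.

-1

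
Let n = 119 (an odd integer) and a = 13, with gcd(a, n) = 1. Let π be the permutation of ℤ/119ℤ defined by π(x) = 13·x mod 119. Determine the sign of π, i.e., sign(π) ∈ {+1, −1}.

Start at x=13: 13 → 50 → 55 → 1 → 13 (one orbit).
Decompose π into cycles: lengths [4, 4, 4, 4, 4, 4, 4, 4, 4, 4, 4, 4, 4, 4, 4, 4, 4, 4, 4, 4, 4, 4, 4, 4, 4, 4, 4, 4, 2, 2, 2, 1] (32 cycles, including the fixed point 0).
119 − 32 = 87 transpositions; sign(π) = (−1)^87 = -1.

-1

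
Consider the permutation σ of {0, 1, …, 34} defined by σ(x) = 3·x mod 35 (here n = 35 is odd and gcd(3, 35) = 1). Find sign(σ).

+1

Orbit of 9 under x↦3x: [9, 27, 11, 33, 29, 17, 16]… (length divides ord_35(3)).
π_3 has 5 disjoint cycles with lengths [12, 12, 6, 4, 1] on {0,…,34}.
35 − 5 = 30 transpositions; sign(π) = (−1)^30 = +1.
Via Zolotarev, sign(π_{3}) = (3|35) = +1.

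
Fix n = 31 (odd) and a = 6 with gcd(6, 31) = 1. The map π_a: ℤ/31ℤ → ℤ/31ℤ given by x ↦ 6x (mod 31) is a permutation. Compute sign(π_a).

-1

Start at x=25: 25 → 26 → 1 → 6 → 5 → 30 → 25 (one orbit).
The orbit structure of x ↦ 6x mod 31: 6 orbits of sizes [6, 6, 6, 6, 6, 1].
sign(π) = (−1)^{n − #cycles} = (−1)^{31−6} = (−1)^25 = -1.
(6|31)_J = -1 (Zolotarev's lemma cross-check).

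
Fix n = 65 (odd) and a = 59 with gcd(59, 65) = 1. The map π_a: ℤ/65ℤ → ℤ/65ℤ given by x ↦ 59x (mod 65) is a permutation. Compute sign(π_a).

Trace 44: π^k(44) = [44, 61, 24, 51, 19, 16, 34] for k=0..6.
8 cycles of lengths [12, 12, 12, 12, 12, 2, 2, 1].
sign(π) = (−1)^{n − #cycles} = (−1)^{65−8} = (−1)^57 = -1.

-1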